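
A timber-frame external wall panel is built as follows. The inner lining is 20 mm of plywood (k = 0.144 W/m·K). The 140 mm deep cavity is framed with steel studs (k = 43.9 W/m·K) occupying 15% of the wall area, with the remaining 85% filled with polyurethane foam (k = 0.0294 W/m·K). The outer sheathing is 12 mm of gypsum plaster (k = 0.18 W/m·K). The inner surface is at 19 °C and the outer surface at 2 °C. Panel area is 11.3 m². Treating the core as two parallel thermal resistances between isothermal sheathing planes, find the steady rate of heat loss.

Q ≈ 847 W

Sheathing layers in series; stud and cavity paths in parallel between them.
R_inner = 0.02/(0.144×11.3) = 0.01229 K/W
R_stud  = 0.14/(43.9×0.15×11.3) = 0.001881 K/W
R_cav   = 0.14/(0.0294×0.85×11.3) = 0.4958 K/W
1/R_core = 1/R_stud + 1/R_cav → R_core = 0.001874 K/W
R_outer = 0.012/(0.18×11.3) = 0.0059 K/W
R_total = 0.02007 K/W
Q = ΔT/R_total = 17/0.02007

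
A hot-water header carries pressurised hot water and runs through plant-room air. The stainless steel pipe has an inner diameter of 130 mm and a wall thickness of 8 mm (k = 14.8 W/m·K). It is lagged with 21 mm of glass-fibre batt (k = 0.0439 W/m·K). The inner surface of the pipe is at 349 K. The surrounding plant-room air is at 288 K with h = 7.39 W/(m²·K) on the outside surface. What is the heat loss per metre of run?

q′ ≈ 53.2 W/m

For a radial system each layer contributes R = ln(r_out/r_in)/(2πkL); films add R = 1/(hA).
R_stainless steel pipe wall = ln(73/65)/(2π×14.8×1) = 0.001248 K/W
R_glass-fibre batt = ln(94/73)/(2π×0.0439×1) = 0.9166 K/W
R_outer film = 1/(h_o·2πr_oL) = 1/(7.39×2π×0.094×1) = 0.2291 K/W
R_total = 1.147 K/W
Q = ΔT/R_total = 61/1.147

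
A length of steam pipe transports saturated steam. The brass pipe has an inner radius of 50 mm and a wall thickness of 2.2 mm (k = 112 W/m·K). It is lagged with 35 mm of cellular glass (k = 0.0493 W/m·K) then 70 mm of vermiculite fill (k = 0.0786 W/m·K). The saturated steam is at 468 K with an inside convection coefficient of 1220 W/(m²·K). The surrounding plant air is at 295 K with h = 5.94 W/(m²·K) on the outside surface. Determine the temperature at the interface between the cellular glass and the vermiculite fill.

Radial resistances (cylindrical: R_cond = ln(r_o/r_i)/(2πkL), R_conv = 1/(h·2πrL)):
R_inner film = 1/(h_i·2πr₁L) = 1/(1220×2π×0.05×1) = 0.002609 K/W
R_brass pipe wall = ln(52.2/50)/(2π×112×1) = 6.119×10^-5 K/W
R_cellular glass = ln(87.2/52.2)/(2π×0.0493×1) = 1.657 K/W
R_vermiculite fill = ln(157.2/87.2)/(2π×0.0786×1) = 1.193 K/W
R_outer film = 1/(h_o·2πr_oL) = 1/(5.94×2π×0.1572×1) = 0.1704 K/W
R_total = 3.023 K/W
Q = ΔT/R_total = 173/3.023
Q = 57.2 W/m
T_interface = T_inner − Q·ΣR(inner→interface) = 468 − 57.2×1.659

T ≈ 373 K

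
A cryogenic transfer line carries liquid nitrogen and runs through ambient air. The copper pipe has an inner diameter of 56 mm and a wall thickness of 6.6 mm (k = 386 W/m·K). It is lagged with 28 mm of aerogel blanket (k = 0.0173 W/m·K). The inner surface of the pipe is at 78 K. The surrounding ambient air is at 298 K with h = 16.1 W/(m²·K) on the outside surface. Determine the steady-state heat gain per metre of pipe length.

Per-layer cylindrical resistances, series-summed:
R_copper pipe wall = ln(34.6/28)/(2π×386×1) = 8.727×10^-5 K/W
R_aerogel blanket = ln(62.6/34.6)/(2π×0.0173×1) = 5.455 K/W
R_outer film = 1/(h_o·2πr_oL) = 1/(16.1×2π×0.0626×1) = 0.1579 K/W
R_total = 5.613 K/W
Q = ΔT/R_total = 220/5.613

q′ ≈ 39.2 W/m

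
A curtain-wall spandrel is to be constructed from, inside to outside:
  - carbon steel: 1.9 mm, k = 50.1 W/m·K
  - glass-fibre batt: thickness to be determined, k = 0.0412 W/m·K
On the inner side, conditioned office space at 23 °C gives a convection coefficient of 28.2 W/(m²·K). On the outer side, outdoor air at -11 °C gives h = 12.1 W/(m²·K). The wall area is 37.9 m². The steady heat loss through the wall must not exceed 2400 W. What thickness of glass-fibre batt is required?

L ≈ 17.3 mm

Model the wall as resistances in series:
R_inner film = 1/(h_i·A) = 1/(28.2×37.9) = 9.356×10^-4 K/W
R_carbon steel = L/(kA) = 0.0019/(50.1×37.9) = 1.001×10^-6 K/W
R_outer film = 1/(h_o·A) = 1/(12.1×37.9) = 0.002181 K/W
Sum of the known resistances R_other = 0.003117 K/W
Required total resistance R_tot = ΔT/Q_allow = 34/2400 = 0.01417 K/W
R_glass-fibre batt = R_tot − R_other = 0.01105 K/W
L = R·k·A = 0.01105×0.0412×37.9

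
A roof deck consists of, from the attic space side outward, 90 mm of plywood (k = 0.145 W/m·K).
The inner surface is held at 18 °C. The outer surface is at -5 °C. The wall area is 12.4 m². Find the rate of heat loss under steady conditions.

Q ≈ 459 W

Series thermal resistances:
R_plywood = L/(kA) = 0.09/(0.145×12.4) = 0.05006 K/W
R_total = 0.05006 K/W
Q = ΔT / R_total = 23 / 0.05006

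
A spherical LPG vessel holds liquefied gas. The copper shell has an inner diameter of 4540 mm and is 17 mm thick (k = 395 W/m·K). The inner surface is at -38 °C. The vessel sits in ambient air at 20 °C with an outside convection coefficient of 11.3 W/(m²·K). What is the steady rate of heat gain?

Radial (spherical) resistances in series:
R_copper shell = (1/2.27 − 1/2.287)/(4π×395) = 6.597×10^-7 K/W
R_outer film = 1/(h·4πr_o²) = 1/(11.3×4π×2.287²) = 0.001346 K/W
R_total = 0.001347 K/W
Q = ΔT/R_total = 58/0.001347

Q ≈ 43100 W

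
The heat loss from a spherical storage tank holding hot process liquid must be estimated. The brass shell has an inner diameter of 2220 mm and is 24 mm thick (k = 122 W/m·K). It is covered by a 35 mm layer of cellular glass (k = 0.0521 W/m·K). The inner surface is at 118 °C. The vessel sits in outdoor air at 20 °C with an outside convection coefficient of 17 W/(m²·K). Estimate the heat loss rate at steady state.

For a spherical shell R = (1/r₁ − 1/r₂)/(4πk); film R = 1/(h·4πr²). In series:
R_brass shell = (1/1.11 − 1/1.134)/(4π×122) = 1.244×10^-5 K/W
R_cellular glass = (1/1.134 − 1/1.169)/(4π×0.0521) = 0.04033 K/W
R_outer film = 1/(h·4πr_o²) = 1/(17×4π×1.169²) = 0.003425 K/W
R_total = 0.04376 K/W
Q = ΔT/R_total = 98/0.04376

Q ≈ 2240 W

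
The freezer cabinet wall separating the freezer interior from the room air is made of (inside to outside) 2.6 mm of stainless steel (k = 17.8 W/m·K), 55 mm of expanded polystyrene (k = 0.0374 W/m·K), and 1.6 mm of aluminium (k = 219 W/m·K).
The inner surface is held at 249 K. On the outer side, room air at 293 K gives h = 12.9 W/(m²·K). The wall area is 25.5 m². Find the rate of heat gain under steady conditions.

Thermal resistances in series:
R_stainless steel = L/(kA) = 0.0026/(17.8×25.5) = 5.728×10^-6 K/W
R_expanded polystyrene = L/(kA) = 0.055/(0.0374×25.5) = 0.05767 K/W
R_aluminium = L/(kA) = 0.0016/(219×25.5) = 2.865×10^-7 K/W
R_outer film = 1/(h_o·A) = 1/(12.9×25.5) = 0.00304 K/W
R_total = 0.06072 K/W
Q = ΔT / R_total = 44 / 0.06072

Q ≈ 725 W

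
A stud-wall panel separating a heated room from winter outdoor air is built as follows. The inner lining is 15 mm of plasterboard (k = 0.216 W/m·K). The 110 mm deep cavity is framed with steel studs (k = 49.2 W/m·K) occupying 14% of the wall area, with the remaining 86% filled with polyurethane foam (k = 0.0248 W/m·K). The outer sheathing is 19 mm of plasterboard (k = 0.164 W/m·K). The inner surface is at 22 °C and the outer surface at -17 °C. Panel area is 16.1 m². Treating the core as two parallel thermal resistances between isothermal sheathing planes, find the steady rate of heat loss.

Q ≈ 3120 W

Sheathing layers in series; stud and cavity paths in parallel between them.
R_inner = 0.015/(0.216×16.1) = 0.004313 K/W
R_stud  = 0.11/(49.2×0.14×16.1) = 9.919×10^-4 K/W
R_cav   = 0.11/(0.0248×0.86×16.1) = 0.3203 K/W
1/R_core = 1/R_stud + 1/R_cav → R_core = 9.889×10^-4 K/W
R_outer = 0.019/(0.164×16.1) = 0.007196 K/W
R_total = 0.0125 K/W
Q = ΔT/R_total = 39/0.0125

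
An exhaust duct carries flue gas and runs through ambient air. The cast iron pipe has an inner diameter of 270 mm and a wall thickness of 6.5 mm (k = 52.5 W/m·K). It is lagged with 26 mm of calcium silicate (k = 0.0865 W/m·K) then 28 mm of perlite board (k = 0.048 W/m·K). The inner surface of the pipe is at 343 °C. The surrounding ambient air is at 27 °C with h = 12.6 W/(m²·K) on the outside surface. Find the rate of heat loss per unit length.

q′ ≈ 356 W/m

Radial resistances (cylindrical: R_cond = ln(r_o/r_i)/(2πkL), R_conv = 1/(h·2πrL)):
R_cast iron pipe wall = ln(141.5/135)/(2π×52.5×1) = 1.426×10^-4 K/W
R_calcium silicate = ln(167.5/141.5)/(2π×0.0865×1) = 0.3104 K/W
R_perlite board = ln(195.5/167.5)/(2π×0.048×1) = 0.5125 K/W
R_outer film = 1/(h_o·2πr_oL) = 1/(12.6×2π×0.1955×1) = 0.06461 K/W
R_total = 0.8877 K/W
Q = ΔT/R_total = 316/0.8877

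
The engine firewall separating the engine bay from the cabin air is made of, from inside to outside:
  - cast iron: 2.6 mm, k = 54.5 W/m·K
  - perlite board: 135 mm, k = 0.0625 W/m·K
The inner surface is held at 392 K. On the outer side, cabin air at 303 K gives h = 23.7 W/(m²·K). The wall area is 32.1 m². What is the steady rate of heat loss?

Thermal resistances in series:
R_cast iron = L/(kA) = 0.0026/(54.5×32.1) = 1.486×10^-6 K/W
R_perlite board = L/(kA) = 0.135/(0.0625×32.1) = 0.06729 K/W
R_outer film = 1/(h_o·A) = 1/(23.7×32.1) = 0.001314 K/W
R_total = 0.06861 K/W
Q = ΔT / R_total = 89 / 0.06861

Q ≈ 1300 W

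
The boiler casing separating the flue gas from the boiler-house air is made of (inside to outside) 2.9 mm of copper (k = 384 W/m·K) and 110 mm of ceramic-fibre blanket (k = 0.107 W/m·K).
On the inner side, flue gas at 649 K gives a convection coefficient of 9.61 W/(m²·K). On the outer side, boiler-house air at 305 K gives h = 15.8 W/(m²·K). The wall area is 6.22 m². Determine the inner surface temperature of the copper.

T ≈ 619 K

Thermal resistances in series:
R_inner film = 1/(h_i·A) = 1/(9.61×6.22) = 0.01673 K/W
R_copper = L/(kA) = 0.0029/(384×6.22) = 1.214×10^-6 K/W
R_ceramic-fibre blanket = L/(kA) = 0.11/(0.107×6.22) = 0.1653 K/W
R_outer film = 1/(h_o·A) = 1/(15.8×6.22) = 0.01018 K/W
R_total = 0.1922 K/W;  Q = ΔT/R_total = 344/0.1922 = 1790 W
T_interface = T_inner − Q·ΣR(inner→interface) = 649 − 1790×0.01673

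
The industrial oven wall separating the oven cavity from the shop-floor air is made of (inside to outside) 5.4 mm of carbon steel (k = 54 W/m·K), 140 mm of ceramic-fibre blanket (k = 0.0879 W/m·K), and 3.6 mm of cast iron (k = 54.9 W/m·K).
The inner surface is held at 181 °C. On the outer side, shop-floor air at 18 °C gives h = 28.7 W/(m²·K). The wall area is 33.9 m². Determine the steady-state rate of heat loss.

Model the wall as resistances in series:
R_carbon steel = L/(kA) = 0.0054/(54×33.9) = 2.95×10^-6 K/W
R_ceramic-fibre blanket = L/(kA) = 0.14/(0.0879×33.9) = 0.04698 K/W
R_cast iron = L/(kA) = 0.0036/(54.9×33.9) = 1.934×10^-6 K/W
R_outer film = 1/(h_o·A) = 1/(28.7×33.9) = 0.001028 K/W
R_total = 0.04802 K/W
Q = ΔT / R_total = 163 / 0.04802

Q ≈ 3390 W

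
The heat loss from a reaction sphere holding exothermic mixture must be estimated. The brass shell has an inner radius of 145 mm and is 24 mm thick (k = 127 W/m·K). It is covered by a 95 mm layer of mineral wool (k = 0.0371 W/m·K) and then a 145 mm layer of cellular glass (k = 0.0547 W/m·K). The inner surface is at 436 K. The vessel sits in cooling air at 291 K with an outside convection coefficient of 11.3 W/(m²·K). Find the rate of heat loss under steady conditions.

For a spherical shell R = (1/r₁ − 1/r₂)/(4πk); film R = 1/(h·4πr²). In series:
R_brass shell = (1/0.145 − 1/0.169)/(4π×127) = 6.137×10^-4 K/W
R_mineral wool = (1/0.169 − 1/0.264)/(4π×0.0371) = 4.567 K/W
R_cellular glass = (1/0.264 − 1/0.409)/(4π×0.0547) = 1.954 K/W
R_outer film = 1/(h·4πr_o²) = 1/(11.3×4π×0.409²) = 0.0421 K/W
R_total = 6.564 K/W
Q = ΔT/R_total = 145/6.564

Q ≈ 22.1 W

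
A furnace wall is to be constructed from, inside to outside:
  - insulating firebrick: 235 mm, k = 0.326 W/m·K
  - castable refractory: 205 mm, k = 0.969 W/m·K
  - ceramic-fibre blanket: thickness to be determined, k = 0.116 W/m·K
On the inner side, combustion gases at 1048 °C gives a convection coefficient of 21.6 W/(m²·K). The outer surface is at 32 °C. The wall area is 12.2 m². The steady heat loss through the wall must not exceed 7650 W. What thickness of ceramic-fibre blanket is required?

Series thermal resistances:
R_inner film = 1/(h_i·A) = 1/(21.6×12.2) = 0.003795 K/W
R_insulating firebrick = L/(kA) = 0.235/(0.326×12.2) = 0.05909 K/W
R_castable refractory = L/(kA) = 0.205/(0.969×12.2) = 0.01734 K/W
Sum of the known resistances R_other = 0.08022 K/W
Required total resistance R_tot = ΔT/Q_allow = 1016/7650 = 0.1328 K/W
R_ceramic-fibre blanket = R_tot − R_other = 0.05259 K/W
L = R·k·A = 0.05259×0.116×12.2

L ≈ 74.4 mm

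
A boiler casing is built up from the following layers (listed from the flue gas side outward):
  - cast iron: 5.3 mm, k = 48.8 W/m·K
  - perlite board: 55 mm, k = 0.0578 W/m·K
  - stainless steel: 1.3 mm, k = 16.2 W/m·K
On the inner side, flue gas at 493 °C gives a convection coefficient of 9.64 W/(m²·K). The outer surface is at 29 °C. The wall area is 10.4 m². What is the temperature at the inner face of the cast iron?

T ≈ 447 °C

Series thermal resistances:
R_inner film = 1/(h_i·A) = 1/(9.64×10.4) = 0.009974 K/W
R_cast iron = L/(kA) = 0.0053/(48.8×10.4) = 1.044×10^-5 K/W
R_perlite board = L/(kA) = 0.055/(0.0578×10.4) = 0.0915 K/W
R_stainless steel = L/(kA) = 0.0013/(16.2×10.4) = 7.716×10^-6 K/W
R_total = 0.1015 K/W;  Q = ΔT/R_total = 464/0.1015 = 4572 W
T_interface = T_inner − Q·ΣR(inner→interface) = 493 − 4570×0.009974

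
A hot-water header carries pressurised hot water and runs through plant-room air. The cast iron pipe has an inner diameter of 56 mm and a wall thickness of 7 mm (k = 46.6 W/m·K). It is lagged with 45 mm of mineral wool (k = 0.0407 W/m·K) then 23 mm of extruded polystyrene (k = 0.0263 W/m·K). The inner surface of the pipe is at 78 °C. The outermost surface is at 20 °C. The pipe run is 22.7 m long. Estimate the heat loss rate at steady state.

Per-layer cylindrical resistances, series-summed:
R_cast iron pipe wall = ln(35/28)/(2π×46.6×22.7) = 3.357×10^-5 K/W
R_mineral wool = ln(80/35)/(2π×0.0407×22.7) = 0.1424 K/W
R_extruded polystyrene = ln(103/80)/(2π×0.0263×22.7) = 0.06737 K/W
R_total = 0.2098 K/W
Q = ΔT/R_total = 58/0.2098

Q ≈ 276 W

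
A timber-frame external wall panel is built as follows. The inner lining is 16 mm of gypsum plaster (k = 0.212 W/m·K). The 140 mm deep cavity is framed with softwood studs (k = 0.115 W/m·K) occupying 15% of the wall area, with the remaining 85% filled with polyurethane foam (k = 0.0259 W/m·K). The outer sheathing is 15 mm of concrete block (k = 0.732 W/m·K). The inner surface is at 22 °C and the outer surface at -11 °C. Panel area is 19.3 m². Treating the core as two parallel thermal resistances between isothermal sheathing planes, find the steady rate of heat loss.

Sheathing layers in series; stud and cavity paths in parallel between them.
R_inner = 0.016/(0.212×19.3) = 0.00391 K/W
R_stud  = 0.14/(0.115×0.15×19.3) = 0.4205 K/W
R_cav   = 0.14/(0.0259×0.85×19.3) = 0.3295 K/W
1/R_core = 1/R_stud + 1/R_cav → R_core = 0.1847 K/W
R_outer = 0.015/(0.732×19.3) = 0.001062 K/W
R_total = 0.1897 K/W
Q = ΔT/R_total = 33/0.1897

Q ≈ 174 W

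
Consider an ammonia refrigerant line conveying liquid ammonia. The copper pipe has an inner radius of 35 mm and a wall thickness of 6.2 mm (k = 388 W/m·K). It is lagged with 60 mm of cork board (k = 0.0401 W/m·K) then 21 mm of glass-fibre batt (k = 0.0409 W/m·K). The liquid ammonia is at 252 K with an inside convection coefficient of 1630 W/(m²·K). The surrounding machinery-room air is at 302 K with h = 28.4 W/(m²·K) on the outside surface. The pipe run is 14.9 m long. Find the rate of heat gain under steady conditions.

For a radial system each layer contributes R = ln(r_out/r_in)/(2πkL); films add R = 1/(hA).
R_inner film = 1/(h_i·2πr₁L) = 1/(1630×2π×0.035×14.9) = 1.872×10^-4 K/W
R_copper pipe wall = ln(41.2/35)/(2π×388×14.9) = 4.49×10^-6 K/W
R_cork board = ln(101.2/41.2)/(2π×0.0401×14.9) = 0.2394 K/W
R_glass-fibre batt = ln(122.2/101.2)/(2π×0.0409×14.9) = 0.04924 K/W
R_outer film = 1/(h_o·2πr_oL) = 1/(28.4×2π×0.1222×14.9) = 0.003078 K/W
R_total = 0.2919 K/W
Q = ΔT/R_total = 50/0.2919

Q ≈ 171 W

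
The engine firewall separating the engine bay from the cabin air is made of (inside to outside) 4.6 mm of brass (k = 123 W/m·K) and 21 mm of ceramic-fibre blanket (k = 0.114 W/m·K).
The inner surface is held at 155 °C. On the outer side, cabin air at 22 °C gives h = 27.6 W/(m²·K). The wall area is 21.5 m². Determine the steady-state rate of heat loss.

Q ≈ 13000 W

Series thermal resistances:
R_brass = L/(kA) = 0.0046/(123×21.5) = 1.739×10^-6 K/W
R_ceramic-fibre blanket = L/(kA) = 0.021/(0.114×21.5) = 0.008568 K/W
R_outer film = 1/(h_o·A) = 1/(27.6×21.5) = 0.001685 K/W
R_total = 0.01025 K/W
Q = ΔT / R_total = 133 / 0.01025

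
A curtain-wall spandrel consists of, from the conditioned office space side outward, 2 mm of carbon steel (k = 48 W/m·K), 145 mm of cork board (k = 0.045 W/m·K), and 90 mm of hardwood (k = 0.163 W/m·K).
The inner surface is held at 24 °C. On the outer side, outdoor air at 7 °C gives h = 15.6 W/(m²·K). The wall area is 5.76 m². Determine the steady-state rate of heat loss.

Series thermal resistances:
R_carbon steel = L/(kA) = 0.002/(48×5.76) = 7.234×10^-6 K/W
R_cork board = L/(kA) = 0.145/(0.045×5.76) = 0.5594 K/W
R_hardwood = L/(kA) = 0.09/(0.163×5.76) = 0.09586 K/W
R_outer film = 1/(h_o·A) = 1/(15.6×5.76) = 0.01113 K/W
R_total = 0.6664 K/W
Q = ΔT / R_total = 17 / 0.6664

Q ≈ 25.5 W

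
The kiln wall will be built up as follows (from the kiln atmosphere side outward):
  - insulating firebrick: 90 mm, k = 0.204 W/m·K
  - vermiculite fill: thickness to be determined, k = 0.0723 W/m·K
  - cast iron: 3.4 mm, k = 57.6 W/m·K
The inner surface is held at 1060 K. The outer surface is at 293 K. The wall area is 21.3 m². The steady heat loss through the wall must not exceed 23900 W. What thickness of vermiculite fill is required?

Treating each layer as a thermal resistance in series:
R_insulating firebrick = L/(kA) = 0.09/(0.204×21.3) = 0.02071 K/W
R_cast iron = L/(kA) = 0.0034/(57.6×21.3) = 2.771×10^-6 K/W
Sum of the known resistances R_other = 0.02072 K/W
Required total resistance R_tot = ΔT/Q_allow = 767/23900 = 0.03209 K/W
R_vermiculite fill = R_tot − R_other = 0.01138 K/W
L = R·k·A = 0.01138×0.0723×21.3

L ≈ 17.5 mm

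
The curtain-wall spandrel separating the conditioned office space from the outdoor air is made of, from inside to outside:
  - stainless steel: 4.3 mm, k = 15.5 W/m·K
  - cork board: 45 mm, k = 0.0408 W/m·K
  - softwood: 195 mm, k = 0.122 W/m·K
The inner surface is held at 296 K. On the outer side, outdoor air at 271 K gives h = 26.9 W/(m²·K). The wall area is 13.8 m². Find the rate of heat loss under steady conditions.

Q ≈ 126 W

Model the wall as resistances in series:
R_stainless steel = L/(kA) = 0.0043/(15.5×13.8) = 2.01×10^-5 K/W
R_cork board = L/(kA) = 0.045/(0.0408×13.8) = 0.07992 K/W
R_softwood = L/(kA) = 0.195/(0.122×13.8) = 0.1158 K/W
R_outer film = 1/(h_o·A) = 1/(26.9×13.8) = 0.002694 K/W
R_total = 0.1985 K/W
Q = ΔT / R_total = 25 / 0.1985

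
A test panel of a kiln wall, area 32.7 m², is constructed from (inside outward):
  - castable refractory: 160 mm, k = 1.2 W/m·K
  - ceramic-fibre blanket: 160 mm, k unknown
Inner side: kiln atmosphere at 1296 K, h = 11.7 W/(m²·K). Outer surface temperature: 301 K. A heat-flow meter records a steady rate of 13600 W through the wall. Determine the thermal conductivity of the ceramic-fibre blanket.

k ≈ 0.0736 W/(m·K)

Model the wall as resistances in series:
R_inner film = 1/(h_i·A) = 1/(11.7×32.7) = 0.002614 K/W
R_castable refractory = L/(kA) = 0.16/(1.2×32.7) = 0.004077 K/W
Sum of known resistances R_other = 0.006691 K/W
Total R = ΔT/Q = 995/13600 = 0.07316 K/W
R_ceramic-fibre blanket = R_total − R_other = 0.06647 K/W
k = L/(R·A) = 0.16/(0.06647×32.7)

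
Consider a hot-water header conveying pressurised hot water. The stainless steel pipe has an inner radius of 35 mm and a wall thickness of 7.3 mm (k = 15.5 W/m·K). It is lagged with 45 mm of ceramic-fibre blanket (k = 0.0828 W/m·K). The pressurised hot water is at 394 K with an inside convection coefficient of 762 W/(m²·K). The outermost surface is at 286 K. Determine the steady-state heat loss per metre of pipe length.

Cylindrical conduction, so R = ln(r₂/r₁)/(2πkL) per layer, in series:
R_inner film = 1/(h_i·2πr₁L) = 1/(762×2π×0.035×1) = 0.005968 K/W
R_stainless steel pipe wall = ln(42.3/35)/(2π×15.5×1) = 0.001945 K/W
R_ceramic-fibre blanket = ln(87.3/42.3)/(2π×0.0828×1) = 1.393 K/W
R_total = 1.401 K/W
Q = ΔT/R_total = 108/1.401

q′ ≈ 77.1 W/m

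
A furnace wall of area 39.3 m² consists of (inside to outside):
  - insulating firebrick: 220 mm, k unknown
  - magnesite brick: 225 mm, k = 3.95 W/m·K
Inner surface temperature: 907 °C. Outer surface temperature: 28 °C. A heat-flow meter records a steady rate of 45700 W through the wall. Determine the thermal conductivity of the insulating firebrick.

k ≈ 0.315 W/(m·K)

Thermal resistances in series:
R_magnesite brick = L/(kA) = 0.225/(3.95×39.3) = 0.001449 K/W
Sum of known resistances R_other = 0.001449 K/W
Total R = ΔT/Q = 879/45700 = 0.01923 K/W
R_insulating firebrick = R_total − R_other = 0.01778 K/W
k = L/(R·A) = 0.22/(0.01778×39.3)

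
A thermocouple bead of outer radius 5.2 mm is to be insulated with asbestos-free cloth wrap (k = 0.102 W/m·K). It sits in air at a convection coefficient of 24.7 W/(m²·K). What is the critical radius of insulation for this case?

r_cr ≈ 8.26 mm

For a sphere r_cr = 2k/h = 2×0.102/24.7
r_cr = 8.26 mm; since the bare radius (5.2 mm) is below r_cr, adding a thin layer of insulation will *increase* heat loss.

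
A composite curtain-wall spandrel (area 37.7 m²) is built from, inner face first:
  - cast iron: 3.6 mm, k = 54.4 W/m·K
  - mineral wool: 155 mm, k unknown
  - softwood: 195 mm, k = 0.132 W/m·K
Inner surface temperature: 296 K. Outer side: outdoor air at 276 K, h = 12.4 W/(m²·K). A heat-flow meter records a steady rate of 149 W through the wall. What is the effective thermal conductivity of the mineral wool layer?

Series thermal resistances:
R_cast iron = L/(kA) = 0.0036/(54.4×37.7) = 1.755×10^-6 K/W
R_softwood = L/(kA) = 0.195/(0.132×37.7) = 0.03918 K/W
R_outer film = 1/(h_o·A) = 1/(12.4×37.7) = 0.002139 K/W
Sum of known resistances R_other = 0.04133 K/W
Total R = ΔT/Q = 20/149 = 0.1342 K/W
R_mineral wool = R_total − R_other = 0.0929 K/W
k = L/(R·A) = 0.155/(0.0929×37.7)

k ≈ 0.0443 W/(m·K)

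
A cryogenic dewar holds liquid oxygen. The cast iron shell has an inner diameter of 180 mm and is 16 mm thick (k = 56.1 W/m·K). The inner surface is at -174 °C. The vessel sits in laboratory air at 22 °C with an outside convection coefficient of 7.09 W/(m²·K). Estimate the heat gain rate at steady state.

For a spherical shell R = (1/r₁ − 1/r₂)/(4πk); film R = 1/(h·4πr²). In series:
R_cast iron shell = (1/0.09 − 1/0.106)/(4π×56.1) = 0.002379 K/W
R_outer film = 1/(h·4πr_o²) = 1/(7.09×4π×0.106²) = 0.9989 K/W
R_total = 1.001 K/W
Q = ΔT/R_total = 196/1.001

Q ≈ 196 W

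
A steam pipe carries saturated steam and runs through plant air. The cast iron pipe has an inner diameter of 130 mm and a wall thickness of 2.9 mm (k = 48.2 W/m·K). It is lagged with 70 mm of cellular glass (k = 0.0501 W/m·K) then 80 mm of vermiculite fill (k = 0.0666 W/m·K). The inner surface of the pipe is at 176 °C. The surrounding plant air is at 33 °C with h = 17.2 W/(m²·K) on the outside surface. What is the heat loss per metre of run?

Radial resistances (cylindrical: R_cond = ln(r_o/r_i)/(2πkL), R_conv = 1/(h·2πrL)):
R_cast iron pipe wall = ln(67.9/65)/(2π×48.2×1) = 1.441×10^-4 K/W
R_cellular glass = ln(137.9/67.9)/(2π×0.0501×1) = 2.251 K/W
R_vermiculite fill = ln(217.9/137.9)/(2π×0.0666×1) = 1.093 K/W
R_outer film = 1/(h_o·2πr_oL) = 1/(17.2×2π×0.2179×1) = 0.04247 K/W
R_total = 3.387 K/W
Q = ΔT/R_total = 143/3.387

q′ ≈ 42.2 W/m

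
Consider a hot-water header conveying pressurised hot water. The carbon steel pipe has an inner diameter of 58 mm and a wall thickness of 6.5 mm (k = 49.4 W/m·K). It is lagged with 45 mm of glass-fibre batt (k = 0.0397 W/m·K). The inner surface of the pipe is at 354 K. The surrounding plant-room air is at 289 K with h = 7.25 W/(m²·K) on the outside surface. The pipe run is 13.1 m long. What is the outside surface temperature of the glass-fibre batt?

Per-layer cylindrical resistances, series-summed:
R_carbon steel pipe wall = ln(35.5/29)/(2π×49.4×13.1) = 4.974×10^-5 K/W
R_glass-fibre batt = ln(80.5/35.5)/(2π×0.0397×13.1) = 0.2506 K/W
R_outer film = 1/(h_o·2πr_oL) = 1/(7.25×2π×0.0805×13.1) = 0.02082 K/W
R_total = 0.2714 K/W
Q = ΔT/R_total = 65/0.2714
Q = 239 W
T_interface = T_inner − Q·ΣR(inner→interface) = 354 − 239×0.2506

T ≈ 294 K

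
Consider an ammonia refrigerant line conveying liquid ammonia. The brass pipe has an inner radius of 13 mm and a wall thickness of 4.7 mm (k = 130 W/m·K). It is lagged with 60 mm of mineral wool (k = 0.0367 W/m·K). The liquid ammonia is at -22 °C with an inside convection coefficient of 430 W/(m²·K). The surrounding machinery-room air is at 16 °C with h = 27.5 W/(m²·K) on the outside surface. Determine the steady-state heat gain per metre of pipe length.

q′ ≈ 5.83 W/m

Radial resistances (cylindrical: R_cond = ln(r_o/r_i)/(2πkL), R_conv = 1/(h·2πrL)):
R_inner film = 1/(h_i·2πr₁L) = 1/(430×2π×0.013×1) = 0.02847 K/W
R_brass pipe wall = ln(17.7/13)/(2π×130×1) = 3.778×10^-4 K/W
R_mineral wool = ln(77.7/17.7)/(2π×0.0367×1) = 6.415 K/W
R_outer film = 1/(h_o·2πr_oL) = 1/(27.5×2π×0.0777×1) = 0.07448 K/W
R_total = 6.518 K/W
Q = ΔT/R_total = 38/6.518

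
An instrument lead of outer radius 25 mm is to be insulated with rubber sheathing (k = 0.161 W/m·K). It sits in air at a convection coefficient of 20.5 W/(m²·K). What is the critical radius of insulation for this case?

For a cylinder r_cr = k/h = 0.161/20.5
r_cr = 7.85 mm; since the bare radius (25 mm) is above r_cr, any added insulation will reduce heat loss.

r_cr ≈ 7.85 mm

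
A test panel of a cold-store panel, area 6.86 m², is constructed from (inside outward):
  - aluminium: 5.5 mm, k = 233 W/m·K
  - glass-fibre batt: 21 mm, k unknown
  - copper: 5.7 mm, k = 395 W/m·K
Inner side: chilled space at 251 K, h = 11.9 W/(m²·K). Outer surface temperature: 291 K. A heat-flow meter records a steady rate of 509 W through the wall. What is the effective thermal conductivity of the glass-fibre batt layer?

k ≈ 0.0462 W/(m·K)

Series thermal resistances:
R_inner film = 1/(h_i·A) = 1/(11.9×6.86) = 0.01225 K/W
R_aluminium = L/(kA) = 0.0055/(233×6.86) = 3.441×10^-6 K/W
R_copper = L/(kA) = 0.0057/(395×6.86) = 2.104×10^-6 K/W
Sum of known resistances R_other = 0.01226 K/W
Total R = ΔT/Q = 40/509 = 0.07859 K/W
R_glass-fibre batt = R_total − R_other = 0.06633 K/W
k = L/(R·A) = 0.021/(0.06633×6.86)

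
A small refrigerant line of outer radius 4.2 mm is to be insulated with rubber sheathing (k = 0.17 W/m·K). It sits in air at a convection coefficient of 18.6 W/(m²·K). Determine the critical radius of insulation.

For a cylinder r_cr = k/h = 0.17/18.6
r_cr = 9.14 mm; since the bare radius (4.2 mm) is below r_cr, adding a thin layer of insulation will *increase* heat loss.

r_cr ≈ 9.14 mm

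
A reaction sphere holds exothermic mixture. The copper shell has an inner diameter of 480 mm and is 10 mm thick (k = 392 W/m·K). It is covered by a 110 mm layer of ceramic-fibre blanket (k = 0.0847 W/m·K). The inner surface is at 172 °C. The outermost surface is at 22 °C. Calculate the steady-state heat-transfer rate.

For a spherical shell R = (1/r₁ − 1/r₂)/(4πk); film R = 1/(h·4πr²). In series:
R_copper shell = (1/0.24 − 1/0.25)/(4π×392) = 3.383×10^-5 K/W
R_ceramic-fibre blanket = (1/0.25 − 1/0.36)/(4π×0.0847) = 1.148 K/W
R_total = 1.148 K/W
Q = ΔT/R_total = 150/1.148

Q ≈ 131 W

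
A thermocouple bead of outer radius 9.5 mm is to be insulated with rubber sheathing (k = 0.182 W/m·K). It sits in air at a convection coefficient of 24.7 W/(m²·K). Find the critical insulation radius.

For a sphere r_cr = 2k/h = 2×0.182/24.7
r_cr = 14.7 mm; since the bare radius (9.5 mm) is below r_cr, adding a thin layer of insulation will *increase* heat loss.

r_cr ≈ 14.7 mm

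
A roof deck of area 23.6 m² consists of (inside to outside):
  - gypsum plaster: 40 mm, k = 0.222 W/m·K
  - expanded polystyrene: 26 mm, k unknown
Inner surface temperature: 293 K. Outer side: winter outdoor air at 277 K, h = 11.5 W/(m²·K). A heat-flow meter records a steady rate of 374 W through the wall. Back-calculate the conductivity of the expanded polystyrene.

k ≈ 0.035 W/(m·K)

Thermal resistances in series:
R_gypsum plaster = L/(kA) = 0.04/(0.222×23.6) = 0.007635 K/W
R_outer film = 1/(h_o·A) = 1/(11.5×23.6) = 0.003685 K/W
Sum of known resistances R_other = 0.01132 K/W
Total R = ΔT/Q = 16/374 = 0.04278 K/W
R_expanded polystyrene = R_total − R_other = 0.03146 K/W
k = L/(R·A) = 0.026/(0.03146×23.6)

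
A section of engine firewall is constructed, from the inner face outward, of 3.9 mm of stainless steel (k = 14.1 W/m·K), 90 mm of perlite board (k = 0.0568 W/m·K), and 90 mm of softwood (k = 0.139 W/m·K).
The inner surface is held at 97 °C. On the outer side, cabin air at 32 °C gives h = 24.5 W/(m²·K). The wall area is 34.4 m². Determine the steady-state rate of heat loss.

Model the wall as resistances in series:
R_stainless steel = L/(kA) = 0.0039/(14.1×34.4) = 8.041×10^-6 K/W
R_perlite board = L/(kA) = 0.09/(0.0568×34.4) = 0.04606 K/W
R_softwood = L/(kA) = 0.09/(0.139×34.4) = 0.01882 K/W
R_outer film = 1/(h_o·A) = 1/(24.5×34.4) = 0.001187 K/W
R_total = 0.06608 K/W
Q = ΔT / R_total = 65 / 0.06608

Q ≈ 984 W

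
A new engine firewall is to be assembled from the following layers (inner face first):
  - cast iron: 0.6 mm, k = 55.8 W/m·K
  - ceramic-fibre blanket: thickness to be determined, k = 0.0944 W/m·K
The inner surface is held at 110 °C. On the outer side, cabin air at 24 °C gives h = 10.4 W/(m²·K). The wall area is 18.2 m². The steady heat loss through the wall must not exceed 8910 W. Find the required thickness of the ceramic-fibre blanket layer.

Series thermal resistances:
R_cast iron = L/(kA) = 0.0006/(55.8×18.2) = 5.908×10^-7 K/W
R_outer film = 1/(h_o·A) = 1/(10.4×18.2) = 0.005283 K/W
Sum of the known resistances R_other = 0.005284 K/W
Required total resistance R_tot = ΔT/Q_allow = 86/8910 = 0.009652 K/W
R_ceramic-fibre blanket = R_tot − R_other = 0.004368 K/W
L = R·k·A = 0.004368×0.0944×18.2

L ≈ 7.51 mm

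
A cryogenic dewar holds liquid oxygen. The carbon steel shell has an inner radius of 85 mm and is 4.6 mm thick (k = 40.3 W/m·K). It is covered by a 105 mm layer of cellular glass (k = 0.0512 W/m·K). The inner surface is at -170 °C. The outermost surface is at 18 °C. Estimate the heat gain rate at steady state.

Q ≈ 20.1 W

Radial (spherical) resistances in series:
R_carbon steel shell = (1/0.085 − 1/0.0896)/(4π×40.3) = 0.001193 K/W
R_cellular glass = (1/0.0896 − 1/0.1946)/(4π×0.0512) = 9.36 K/W
R_total = 9.361 K/W
Q = ΔT/R_total = 188/9.361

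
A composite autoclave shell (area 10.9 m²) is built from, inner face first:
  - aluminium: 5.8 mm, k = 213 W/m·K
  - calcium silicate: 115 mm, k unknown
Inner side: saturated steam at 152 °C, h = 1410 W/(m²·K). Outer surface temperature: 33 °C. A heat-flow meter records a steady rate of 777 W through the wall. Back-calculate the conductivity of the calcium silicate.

Model the wall as resistances in series:
R_inner film = 1/(h_i·A) = 1/(1410×10.9) = 6.507×10^-5 K/W
R_aluminium = L/(kA) = 0.0058/(213×10.9) = 2.498×10^-6 K/W
Sum of known resistances R_other = 6.756×10^-5 K/W
Total R = ΔT/Q = 119/777 = 0.1532 K/W
R_calcium silicate = R_total − R_other = 0.1531 K/W
k = L/(R·A) = 0.115/(0.1531×10.9)

k ≈ 0.0689 W/(m·K)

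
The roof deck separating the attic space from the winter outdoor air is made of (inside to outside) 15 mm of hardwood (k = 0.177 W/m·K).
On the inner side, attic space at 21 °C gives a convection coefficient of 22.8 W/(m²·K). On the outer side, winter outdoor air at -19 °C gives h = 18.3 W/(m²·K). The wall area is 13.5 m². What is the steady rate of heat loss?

Treating each layer as a thermal resistance in series:
R_inner film = 1/(h_i·A) = 1/(22.8×13.5) = 0.003249 K/W
R_hardwood = L/(kA) = 0.015/(0.177×13.5) = 0.006277 K/W
R_outer film = 1/(h_o·A) = 1/(18.3×13.5) = 0.004048 K/W
R_total = 0.01357 K/W
Q = ΔT / R_total = 40 / 0.01357

Q ≈ 2950 W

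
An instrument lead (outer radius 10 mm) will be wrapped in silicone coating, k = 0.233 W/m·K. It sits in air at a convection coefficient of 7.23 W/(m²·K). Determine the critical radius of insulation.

r_cr ≈ 32.2 mm

For a cylinder r_cr = k/h = 0.233/7.23
r_cr = 32.2 mm; since the bare radius (10 mm) is below r_cr, adding a thin layer of insulation will *increase* heat loss.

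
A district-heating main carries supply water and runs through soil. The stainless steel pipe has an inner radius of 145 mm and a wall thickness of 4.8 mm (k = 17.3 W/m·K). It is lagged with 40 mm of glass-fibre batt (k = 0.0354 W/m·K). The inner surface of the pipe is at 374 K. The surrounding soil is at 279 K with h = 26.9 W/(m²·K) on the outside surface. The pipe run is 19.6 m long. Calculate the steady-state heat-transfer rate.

Q ≈ 1700 W

Radial resistances (cylindrical: R_cond = ln(r_o/r_i)/(2πkL), R_conv = 1/(h·2πrL)):
R_stainless steel pipe wall = ln(149.8/145)/(2π×17.3×19.6) = 1.529×10^-5 K/W
R_glass-fibre batt = ln(189.8/149.8)/(2π×0.0354×19.6) = 0.05429 K/W
R_outer film = 1/(h_o·2πr_oL) = 1/(26.9×2π×0.1898×19.6) = 0.00159 K/W
R_total = 0.05589 K/W
Q = ΔT/R_total = 95/0.05589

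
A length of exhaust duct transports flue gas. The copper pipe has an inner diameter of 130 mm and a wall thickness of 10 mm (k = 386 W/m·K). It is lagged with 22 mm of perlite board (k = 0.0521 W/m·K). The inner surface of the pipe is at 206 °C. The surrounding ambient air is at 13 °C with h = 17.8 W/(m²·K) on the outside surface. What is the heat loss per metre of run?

q′ ≈ 220 W/m

Radial resistances (cylindrical: R_cond = ln(r_o/r_i)/(2πkL), R_conv = 1/(h·2πrL)):
R_copper pipe wall = ln(75/65)/(2π×386×1) = 5.9×10^-5 K/W
R_perlite board = ln(97/75)/(2π×0.0521×1) = 0.7858 K/W
R_outer film = 1/(h_o·2πr_oL) = 1/(17.8×2π×0.097×1) = 0.09218 K/W
R_total = 0.878 K/W
Q = ΔT/R_total = 193/0.878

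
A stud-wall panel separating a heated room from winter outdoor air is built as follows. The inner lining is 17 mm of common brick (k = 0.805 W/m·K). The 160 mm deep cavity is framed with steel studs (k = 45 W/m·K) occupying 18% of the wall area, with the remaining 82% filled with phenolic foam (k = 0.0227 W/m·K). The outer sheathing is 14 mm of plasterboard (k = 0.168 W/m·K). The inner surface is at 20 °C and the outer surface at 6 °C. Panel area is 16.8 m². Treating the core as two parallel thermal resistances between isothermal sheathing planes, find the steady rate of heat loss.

Q ≈ 1890 W

Sheathing layers in series; stud and cavity paths in parallel between them.
R_inner = 0.017/(0.805×16.8) = 0.001257 K/W
R_stud  = 0.16/(45×0.18×16.8) = 0.001176 K/W
R_cav   = 0.16/(0.0227×0.82×16.8) = 0.5116 K/W
1/R_core = 1/R_stud + 1/R_cav → R_core = 0.001173 K/W
R_outer = 0.014/(0.168×16.8) = 0.00496 K/W
R_total = 0.00739 K/W
Q = ΔT/R_total = 14/0.00739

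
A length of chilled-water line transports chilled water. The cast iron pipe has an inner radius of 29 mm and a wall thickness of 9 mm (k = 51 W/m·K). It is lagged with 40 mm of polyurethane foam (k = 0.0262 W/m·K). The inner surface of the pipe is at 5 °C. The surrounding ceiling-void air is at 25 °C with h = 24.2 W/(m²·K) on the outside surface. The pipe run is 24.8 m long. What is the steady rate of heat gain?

Q ≈ 111 W

Treating each annulus and film as a series resistance:
R_cast iron pipe wall = ln(38/29)/(2π×51×24.8) = 3.401×10^-5 K/W
R_polyurethane foam = ln(78/38)/(2π×0.0262×24.8) = 0.1761 K/W
R_outer film = 1/(h_o·2πr_oL) = 1/(24.2×2π×0.078×24.8) = 0.0034 K/W
R_total = 0.1796 K/W
Q = ΔT/R_total = 20/0.1796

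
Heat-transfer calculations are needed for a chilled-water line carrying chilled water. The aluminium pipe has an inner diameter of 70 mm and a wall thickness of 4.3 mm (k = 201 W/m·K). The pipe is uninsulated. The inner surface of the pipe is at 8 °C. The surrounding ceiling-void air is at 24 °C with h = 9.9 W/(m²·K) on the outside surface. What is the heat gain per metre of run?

q′ ≈ 39.1 W/m

Per-layer cylindrical resistances, series-summed:
R_aluminium pipe wall = ln(39.3/35)/(2π×201×1) = 9.175×10^-5 K/W
R_outer film = 1/(h_o·2πr_oL) = 1/(9.9×2π×0.0393×1) = 0.4091 K/W
R_total = 0.4092 K/W
Q = ΔT/R_total = 16/0.4092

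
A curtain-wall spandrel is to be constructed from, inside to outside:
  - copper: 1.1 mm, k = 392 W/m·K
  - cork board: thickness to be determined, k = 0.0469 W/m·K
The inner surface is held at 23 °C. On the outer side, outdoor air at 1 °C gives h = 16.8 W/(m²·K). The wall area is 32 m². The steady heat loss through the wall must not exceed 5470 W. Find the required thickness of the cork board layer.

Thermal resistances in series:
R_copper = L/(kA) = 0.0011/(392×32) = 8.769×10^-8 K/W
R_outer film = 1/(h_o·A) = 1/(16.8×32) = 0.00186 K/W
Sum of the known resistances R_other = 0.00186 K/W
Required total resistance R_tot = ΔT/Q_allow = 22/5470 = 0.004022 K/W
R_cork board = R_tot − R_other = 0.002162 K/W
L = R·k·A = 0.002162×0.0469×32

L ≈ 3.24 mm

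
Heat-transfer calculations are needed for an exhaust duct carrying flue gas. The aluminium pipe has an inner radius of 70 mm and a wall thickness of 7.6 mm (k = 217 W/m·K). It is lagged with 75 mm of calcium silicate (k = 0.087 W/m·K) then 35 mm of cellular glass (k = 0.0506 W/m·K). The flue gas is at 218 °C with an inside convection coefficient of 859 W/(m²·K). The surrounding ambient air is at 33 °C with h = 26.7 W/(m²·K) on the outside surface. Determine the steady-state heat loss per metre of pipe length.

q′ ≈ 96.3 W/m

Treating each annulus and film as a series resistance:
R_inner film = 1/(h_i·2πr₁L) = 1/(859×2π×0.07×1) = 0.002647 K/W
R_aluminium pipe wall = ln(77.6/70)/(2π×217×1) = 7.56×10^-5 K/W
R_calcium silicate = ln(152.6/77.6)/(2π×0.087×1) = 1.237 K/W
R_cellular glass = ln(187.6/152.6)/(2π×0.0506×1) = 0.6495 K/W
R_outer film = 1/(h_o·2πr_oL) = 1/(26.7×2π×0.1876×1) = 0.03177 K/W
R_total = 1.921 K/W
Q = ΔT/R_total = 185/1.921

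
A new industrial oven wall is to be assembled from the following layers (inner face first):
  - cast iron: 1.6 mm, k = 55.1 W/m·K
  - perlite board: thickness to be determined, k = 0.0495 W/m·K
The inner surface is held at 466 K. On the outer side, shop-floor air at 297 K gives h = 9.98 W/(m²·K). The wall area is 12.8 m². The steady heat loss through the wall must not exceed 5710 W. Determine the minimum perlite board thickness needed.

Series thermal resistances:
R_cast iron = L/(kA) = 0.0016/(55.1×12.8) = 2.269×10^-6 K/W
R_outer film = 1/(h_o·A) = 1/(9.98×12.8) = 0.007828 K/W
Sum of the known resistances R_other = 0.00783 K/W
Required total resistance R_tot = ΔT/Q_allow = 169/5710 = 0.0296 K/W
R_perlite board = R_tot − R_other = 0.02177 K/W
L = R·k·A = 0.02177×0.0495×12.8

L ≈ 13.8 mm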